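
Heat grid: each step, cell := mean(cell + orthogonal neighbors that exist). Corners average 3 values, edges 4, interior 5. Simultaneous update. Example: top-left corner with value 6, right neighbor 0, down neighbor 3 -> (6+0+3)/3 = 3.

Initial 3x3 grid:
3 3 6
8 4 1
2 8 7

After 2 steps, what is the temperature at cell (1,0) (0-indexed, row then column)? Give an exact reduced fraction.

Answer: 1183/240

Derivation:
Step 1: cell (1,0) = 17/4
Step 2: cell (1,0) = 1183/240
Full grid after step 2:
  155/36 21/5 71/18
  1183/240 114/25 539/120
  31/6 1283/240 181/36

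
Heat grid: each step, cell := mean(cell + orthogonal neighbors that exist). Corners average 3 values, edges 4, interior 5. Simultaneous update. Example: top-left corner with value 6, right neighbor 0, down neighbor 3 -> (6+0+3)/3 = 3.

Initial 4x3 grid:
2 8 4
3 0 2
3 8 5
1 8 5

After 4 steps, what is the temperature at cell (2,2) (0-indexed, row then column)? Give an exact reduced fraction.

Step 1: cell (2,2) = 5
Step 2: cell (2,2) = 371/80
Step 3: cell (2,2) = 2273/480
Step 4: cell (2,2) = 65039/14400
Full grid after step 4:
  4663/1296 22031/5760 5009/1296
  32891/8640 46511/12000 36061/8640
  19463/4800 52811/12000 65039/14400
  601/135 134263/28800 883/180

Answer: 65039/14400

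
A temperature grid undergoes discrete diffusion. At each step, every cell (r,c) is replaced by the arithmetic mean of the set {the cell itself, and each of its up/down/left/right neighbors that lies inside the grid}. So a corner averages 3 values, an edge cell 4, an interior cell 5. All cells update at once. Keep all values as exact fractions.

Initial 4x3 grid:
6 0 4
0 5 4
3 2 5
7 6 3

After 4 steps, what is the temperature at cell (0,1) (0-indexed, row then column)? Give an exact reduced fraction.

Step 1: cell (0,1) = 15/4
Step 2: cell (0,1) = 637/240
Step 3: cell (0,1) = 46823/14400
Step 4: cell (0,1) = 2669077/864000
Full grid after step 4:
  135431/43200 2669077/864000 436193/129600
  116053/36000 1253483/360000 185767/54000
  412609/108000 224293/60000 106871/27000
  261239/64800 202289/48000 266089/64800

Answer: 2669077/864000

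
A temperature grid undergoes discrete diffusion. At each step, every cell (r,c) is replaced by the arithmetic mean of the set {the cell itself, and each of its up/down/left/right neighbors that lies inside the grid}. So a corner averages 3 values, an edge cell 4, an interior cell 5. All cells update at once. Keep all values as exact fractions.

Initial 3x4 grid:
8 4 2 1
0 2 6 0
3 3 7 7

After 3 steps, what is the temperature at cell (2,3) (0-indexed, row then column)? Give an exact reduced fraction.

Answer: 2191/540

Derivation:
Step 1: cell (2,3) = 14/3
Step 2: cell (2,3) = 167/36
Step 3: cell (2,3) = 2191/540
Full grid after step 3:
  83/24 2741/800 7703/2400 691/240
  5317/1600 1751/500 21247/6000 25459/7200
  155/48 4349/1200 1849/450 2191/540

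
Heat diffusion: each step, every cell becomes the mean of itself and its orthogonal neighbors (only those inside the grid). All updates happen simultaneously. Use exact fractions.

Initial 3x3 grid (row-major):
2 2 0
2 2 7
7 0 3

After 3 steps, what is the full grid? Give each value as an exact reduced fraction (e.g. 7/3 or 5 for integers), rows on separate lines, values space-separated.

Answer: 193/80 1939/800 931/360
12859/4800 16349/6000 5069/1800
2107/720 10663/3600 817/270

Derivation:
After step 1:
  2 3/2 3
  13/4 13/5 3
  3 3 10/3
After step 2:
  9/4 91/40 5/2
  217/80 267/100 179/60
  37/12 179/60 28/9
After step 3:
  193/80 1939/800 931/360
  12859/4800 16349/6000 5069/1800
  2107/720 10663/3600 817/270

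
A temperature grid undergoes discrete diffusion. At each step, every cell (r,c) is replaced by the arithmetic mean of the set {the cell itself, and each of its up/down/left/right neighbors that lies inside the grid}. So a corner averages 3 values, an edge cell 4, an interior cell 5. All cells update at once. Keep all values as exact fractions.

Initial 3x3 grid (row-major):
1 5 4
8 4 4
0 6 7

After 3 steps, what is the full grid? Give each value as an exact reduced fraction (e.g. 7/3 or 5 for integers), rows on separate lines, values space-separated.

Answer: 9199/2160 3341/800 9869/2160
59713/14400 27881/6000 22021/4800
4877/1080 65413/14400 1343/270

Derivation:
After step 1:
  14/3 7/2 13/3
  13/4 27/5 19/4
  14/3 17/4 17/3
After step 2:
  137/36 179/40 151/36
  1079/240 423/100 403/80
  73/18 1199/240 44/9
After step 3:
  9199/2160 3341/800 9869/2160
  59713/14400 27881/6000 22021/4800
  4877/1080 65413/14400 1343/270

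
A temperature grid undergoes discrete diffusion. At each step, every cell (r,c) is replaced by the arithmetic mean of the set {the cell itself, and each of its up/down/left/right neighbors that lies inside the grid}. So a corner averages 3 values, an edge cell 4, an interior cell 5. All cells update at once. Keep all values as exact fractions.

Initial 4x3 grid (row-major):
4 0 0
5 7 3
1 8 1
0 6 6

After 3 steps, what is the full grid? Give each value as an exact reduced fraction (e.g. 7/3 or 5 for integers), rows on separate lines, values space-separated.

After step 1:
  3 11/4 1
  17/4 23/5 11/4
  7/2 23/5 9/2
  7/3 5 13/3
After step 2:
  10/3 227/80 13/6
  307/80 379/100 257/80
  881/240 111/25 971/240
  65/18 61/15 83/18
After step 3:
  1201/360 4851/1600 493/180
  8779/2400 7247/2000 2643/800
  28007/7200 1501/375 29357/7200
  8171/2160 941/225 9161/2160

Answer: 1201/360 4851/1600 493/180
8779/2400 7247/2000 2643/800
28007/7200 1501/375 29357/7200
8171/2160 941/225 9161/2160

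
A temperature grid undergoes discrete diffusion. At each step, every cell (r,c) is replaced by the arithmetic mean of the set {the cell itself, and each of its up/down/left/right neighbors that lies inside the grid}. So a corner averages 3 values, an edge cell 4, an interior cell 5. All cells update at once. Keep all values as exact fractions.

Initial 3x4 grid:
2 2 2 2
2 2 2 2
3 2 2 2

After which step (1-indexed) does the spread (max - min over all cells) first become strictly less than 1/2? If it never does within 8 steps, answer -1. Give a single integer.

Answer: 1

Derivation:
Step 1: max=7/3, min=2, spread=1/3
  -> spread < 1/2 first at step 1
Step 2: max=41/18, min=2, spread=5/18
Step 3: max=473/216, min=2, spread=41/216
Step 4: max=56057/25920, min=2, spread=4217/25920
Step 5: max=3319549/1555200, min=14479/7200, spread=38417/311040
Step 6: max=197824211/93312000, min=290597/144000, spread=1903471/18662400
Step 7: max=11798429089/5598720000, min=8755759/4320000, spread=18038617/223948800
Step 8: max=705114582851/335923200000, min=790526759/388800000, spread=883978523/13436928000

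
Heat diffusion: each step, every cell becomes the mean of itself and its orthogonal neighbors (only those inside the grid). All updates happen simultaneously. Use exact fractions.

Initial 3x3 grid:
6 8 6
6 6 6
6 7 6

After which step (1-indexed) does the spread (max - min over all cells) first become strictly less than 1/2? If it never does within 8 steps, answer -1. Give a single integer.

Step 1: max=20/3, min=6, spread=2/3
Step 2: max=793/120, min=223/36, spread=149/360
  -> spread < 1/2 first at step 2
Step 3: max=6983/1080, min=90137/14400, spread=8909/43200
Step 4: max=2781757/432000, min=816367/129600, spread=181601/1296000
Step 5: max=24903587/3888000, min=327507233/51840000, spread=13621781/155520000
Step 6: max=9944948113/1555200000, min=2956142503/466560000, spread=273419309/4665600000
Step 7: max=89330785583/13996800000, min=1183750496297/186624000000, spread=21979934429/559872000000
Step 8: max=35707275223717/5598720000000, min=10667141541727/1679616000000, spread=450410253881/16796160000000

Answer: 2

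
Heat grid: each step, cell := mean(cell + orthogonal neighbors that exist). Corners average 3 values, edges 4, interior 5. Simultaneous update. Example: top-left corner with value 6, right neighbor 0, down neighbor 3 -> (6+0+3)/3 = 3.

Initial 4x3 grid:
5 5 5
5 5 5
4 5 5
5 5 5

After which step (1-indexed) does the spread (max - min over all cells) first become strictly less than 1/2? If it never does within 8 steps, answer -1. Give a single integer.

Step 1: max=5, min=14/3, spread=1/3
  -> spread < 1/2 first at step 1
Step 2: max=5, min=569/120, spread=31/120
Step 3: max=5, min=5189/1080, spread=211/1080
Step 4: max=8953/1800, min=523103/108000, spread=14077/108000
Step 5: max=536317/108000, min=4719593/972000, spread=5363/48600
Step 6: max=297131/60000, min=142059191/29160000, spread=93859/1166400
Step 7: max=480663533/97200000, min=8537725519/1749600000, spread=4568723/69984000
Step 8: max=14398381111/2916000000, min=513099564371/104976000000, spread=8387449/167961600

Answer: 1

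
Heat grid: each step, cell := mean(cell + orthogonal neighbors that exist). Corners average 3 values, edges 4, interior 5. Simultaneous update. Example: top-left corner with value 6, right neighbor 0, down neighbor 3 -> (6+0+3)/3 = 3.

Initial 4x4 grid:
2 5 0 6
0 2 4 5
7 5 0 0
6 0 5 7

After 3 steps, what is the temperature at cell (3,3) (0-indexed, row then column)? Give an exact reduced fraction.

Answer: 2441/720

Derivation:
Step 1: cell (3,3) = 4
Step 2: cell (3,3) = 10/3
Step 3: cell (3,3) = 2441/720
Full grid after step 3:
  6137/2160 9841/3600 11441/3600 7087/2160
  21377/7200 18383/6000 17593/6000 24127/7200
  26153/7200 19187/6000 6479/2000 2527/800
  8213/2160 13249/3600 3923/1200 2441/720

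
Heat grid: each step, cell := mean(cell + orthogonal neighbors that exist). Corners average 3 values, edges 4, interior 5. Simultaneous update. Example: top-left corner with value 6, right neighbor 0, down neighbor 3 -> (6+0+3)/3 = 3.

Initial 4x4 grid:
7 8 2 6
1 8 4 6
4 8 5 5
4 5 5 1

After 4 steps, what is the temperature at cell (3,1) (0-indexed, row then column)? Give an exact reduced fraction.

Step 1: cell (3,1) = 11/2
Step 2: cell (3,1) = 119/24
Step 3: cell (3,1) = 4429/900
Step 4: cell (3,1) = 131983/27000
Full grid after step 4:
  174739/32400 1164527/216000 1130239/216000 328177/64800
  1139627/216000 95387/18000 926671/180000 265621/54000
  1096619/216000 916991/180000 55159/11250 255217/54000
  319457/64800 131983/27000 127871/27000 73591/16200

Answer: 131983/27000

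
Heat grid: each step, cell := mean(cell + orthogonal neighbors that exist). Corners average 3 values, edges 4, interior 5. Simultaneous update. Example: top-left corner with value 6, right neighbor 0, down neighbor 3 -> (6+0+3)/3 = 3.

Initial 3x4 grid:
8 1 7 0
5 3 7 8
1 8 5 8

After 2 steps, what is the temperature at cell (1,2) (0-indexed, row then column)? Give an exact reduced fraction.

Answer: 273/50

Derivation:
Step 1: cell (1,2) = 6
Step 2: cell (1,2) = 273/50
Full grid after step 2:
  41/9 539/120 39/8 29/6
  1103/240 481/100 273/50 95/16
  79/18 1243/240 97/16 79/12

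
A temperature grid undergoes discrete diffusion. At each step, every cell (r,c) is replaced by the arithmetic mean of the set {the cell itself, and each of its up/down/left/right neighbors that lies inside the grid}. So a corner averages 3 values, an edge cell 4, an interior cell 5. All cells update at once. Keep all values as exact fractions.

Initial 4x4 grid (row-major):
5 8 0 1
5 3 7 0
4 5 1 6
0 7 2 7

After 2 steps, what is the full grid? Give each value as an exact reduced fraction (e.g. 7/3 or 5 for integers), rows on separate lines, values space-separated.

After step 1:
  6 4 4 1/3
  17/4 28/5 11/5 7/2
  7/2 4 21/5 7/2
  11/3 7/2 17/4 5
After step 2:
  19/4 49/10 79/30 47/18
  387/80 401/100 39/10 143/60
  185/48 104/25 363/100 81/20
  32/9 185/48 339/80 17/4

Answer: 19/4 49/10 79/30 47/18
387/80 401/100 39/10 143/60
185/48 104/25 363/100 81/20
32/9 185/48 339/80 17/4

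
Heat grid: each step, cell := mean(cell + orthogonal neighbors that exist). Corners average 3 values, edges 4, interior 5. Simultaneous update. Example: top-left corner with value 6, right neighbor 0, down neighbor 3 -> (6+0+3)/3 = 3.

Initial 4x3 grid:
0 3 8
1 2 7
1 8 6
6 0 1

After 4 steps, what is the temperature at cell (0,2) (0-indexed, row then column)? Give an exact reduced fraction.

Answer: 183419/43200

Derivation:
Step 1: cell (0,2) = 6
Step 2: cell (0,2) = 5
Step 3: cell (0,2) = 1687/360
Step 4: cell (0,2) = 183419/43200
Full grid after step 4:
  385507/129600 3199343/864000 183419/43200
  168653/54000 1304407/360000 315079/72000
  10463/3375 1339157/360000 871757/216000
  423277/129600 2978173/864000 504727/129600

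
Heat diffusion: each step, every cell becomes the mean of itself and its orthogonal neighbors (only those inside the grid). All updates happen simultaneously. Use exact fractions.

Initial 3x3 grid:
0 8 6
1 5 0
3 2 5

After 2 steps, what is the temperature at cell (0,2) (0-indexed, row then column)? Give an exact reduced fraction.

Answer: 161/36

Derivation:
Step 1: cell (0,2) = 14/3
Step 2: cell (0,2) = 161/36
Full grid after step 2:
  10/3 937/240 161/36
  209/80 359/100 71/20
  8/3 677/240 121/36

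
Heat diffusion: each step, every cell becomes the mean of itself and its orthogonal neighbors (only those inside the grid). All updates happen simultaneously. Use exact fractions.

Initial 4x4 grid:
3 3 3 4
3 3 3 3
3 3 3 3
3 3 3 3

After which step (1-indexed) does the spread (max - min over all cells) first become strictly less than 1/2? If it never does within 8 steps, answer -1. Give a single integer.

Answer: 1

Derivation:
Step 1: max=10/3, min=3, spread=1/3
  -> spread < 1/2 first at step 1
Step 2: max=59/18, min=3, spread=5/18
Step 3: max=689/216, min=3, spread=41/216
Step 4: max=20483/6480, min=3, spread=1043/6480
Step 5: max=608753/194400, min=3, spread=25553/194400
Step 6: max=18167459/5832000, min=54079/18000, spread=645863/5832000
Step 7: max=542521691/174960000, min=360971/120000, spread=16225973/174960000
Step 8: max=16223877983/5248800000, min=162701/54000, spread=409340783/5248800000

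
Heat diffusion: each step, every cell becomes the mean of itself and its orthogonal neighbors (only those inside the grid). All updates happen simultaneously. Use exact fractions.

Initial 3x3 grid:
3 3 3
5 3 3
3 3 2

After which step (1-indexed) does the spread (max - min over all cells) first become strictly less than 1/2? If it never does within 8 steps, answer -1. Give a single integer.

Step 1: max=11/3, min=8/3, spread=1
Step 2: max=427/120, min=49/18, spread=301/360
Step 3: max=3677/1080, min=42023/14400, spread=21011/43200
  -> spread < 1/2 first at step 3
Step 4: max=1432303/432000, min=192409/64800, spread=448729/1296000
Step 5: max=12724373/3888000, min=11820623/3888000, spread=1205/5184
Step 6: max=753462931/233280000, min=715396681/233280000, spread=10151/62208
Step 7: max=44929863557/13996800000, min=43326419807/13996800000, spread=85517/746496
Step 8: max=2679880079779/839808000000, min=2612339673529/839808000000, spread=720431/8957952

Answer: 3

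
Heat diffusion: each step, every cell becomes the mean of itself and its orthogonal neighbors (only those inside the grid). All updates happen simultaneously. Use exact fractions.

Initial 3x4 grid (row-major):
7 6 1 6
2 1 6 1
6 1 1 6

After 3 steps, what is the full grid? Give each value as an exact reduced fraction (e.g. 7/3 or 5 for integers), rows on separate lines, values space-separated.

Answer: 163/40 4427/1200 6823/1800 1493/432
1063/300 7057/2000 4679/1500 51679/14400
2369/720 2343/800 23167/7200 667/216

Derivation:
After step 1:
  5 15/4 19/4 8/3
  4 16/5 2 19/4
  3 9/4 7/2 8/3
After step 2:
  17/4 167/40 79/24 73/18
  19/5 76/25 91/25 145/48
  37/12 239/80 125/48 131/36
After step 3:
  163/40 4427/1200 6823/1800 1493/432
  1063/300 7057/2000 4679/1500 51679/14400
  2369/720 2343/800 23167/7200 667/216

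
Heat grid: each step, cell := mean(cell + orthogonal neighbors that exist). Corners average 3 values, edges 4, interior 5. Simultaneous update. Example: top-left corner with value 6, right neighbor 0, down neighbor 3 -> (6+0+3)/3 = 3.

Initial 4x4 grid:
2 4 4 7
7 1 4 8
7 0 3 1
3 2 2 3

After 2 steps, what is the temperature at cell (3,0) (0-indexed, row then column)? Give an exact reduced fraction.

Step 1: cell (3,0) = 4
Step 2: cell (3,0) = 10/3
Full grid after step 2:
  34/9 451/120 107/24 193/36
  481/120 84/25 379/100 229/48
  151/40 69/25 297/100 51/16
  10/3 217/80 33/16 11/4

Answer: 10/3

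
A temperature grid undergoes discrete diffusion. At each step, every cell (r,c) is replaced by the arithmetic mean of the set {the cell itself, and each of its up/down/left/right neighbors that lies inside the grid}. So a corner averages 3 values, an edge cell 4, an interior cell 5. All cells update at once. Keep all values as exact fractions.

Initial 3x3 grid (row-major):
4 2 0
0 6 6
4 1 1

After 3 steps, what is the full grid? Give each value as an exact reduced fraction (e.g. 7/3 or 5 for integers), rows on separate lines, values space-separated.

After step 1:
  2 3 8/3
  7/2 3 13/4
  5/3 3 8/3
After step 2:
  17/6 8/3 107/36
  61/24 63/20 139/48
  49/18 31/12 107/36
After step 3:
  193/72 523/180 1229/432
  4049/1440 1107/400 8633/2880
  565/216 2057/720 1217/432

Answer: 193/72 523/180 1229/432
4049/1440 1107/400 8633/2880
565/216 2057/720 1217/432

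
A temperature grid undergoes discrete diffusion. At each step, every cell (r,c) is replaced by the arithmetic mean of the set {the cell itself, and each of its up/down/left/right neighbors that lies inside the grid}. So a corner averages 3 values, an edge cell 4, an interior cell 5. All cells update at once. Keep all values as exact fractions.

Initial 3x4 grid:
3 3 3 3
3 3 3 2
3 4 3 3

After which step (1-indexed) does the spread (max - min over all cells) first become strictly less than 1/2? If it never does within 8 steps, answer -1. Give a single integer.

Answer: 3

Derivation:
Step 1: max=10/3, min=8/3, spread=2/3
Step 2: max=391/120, min=653/240, spread=43/80
Step 3: max=3451/1080, min=6043/2160, spread=859/2160
  -> spread < 1/2 first at step 3
Step 4: max=20333/6480, min=74149/25920, spread=7183/25920
Step 5: max=606731/194400, min=4475471/1555200, spread=378377/1555200
Step 6: max=2254771/729000, min=271236133/93312000, spread=3474911/18662400
Step 7: max=1076991817/349920000, min=16359858767/5598720000, spread=174402061/1119744000
Step 8: max=32144036509/10497600000, min=986932576813/335923200000, spread=1667063659/13436928000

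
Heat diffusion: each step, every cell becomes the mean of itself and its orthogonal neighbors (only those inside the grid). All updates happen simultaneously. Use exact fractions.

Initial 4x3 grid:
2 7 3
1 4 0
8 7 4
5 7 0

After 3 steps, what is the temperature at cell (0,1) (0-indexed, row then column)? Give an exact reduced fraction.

Answer: 13259/3600

Derivation:
Step 1: cell (0,1) = 4
Step 2: cell (0,1) = 217/60
Step 3: cell (0,1) = 13259/3600
Full grid after step 3:
  1021/270 13259/3600 3649/1080
  3871/900 11627/3000 6467/1800
  4391/900 27659/6000 854/225
  2339/432 68611/14400 1841/432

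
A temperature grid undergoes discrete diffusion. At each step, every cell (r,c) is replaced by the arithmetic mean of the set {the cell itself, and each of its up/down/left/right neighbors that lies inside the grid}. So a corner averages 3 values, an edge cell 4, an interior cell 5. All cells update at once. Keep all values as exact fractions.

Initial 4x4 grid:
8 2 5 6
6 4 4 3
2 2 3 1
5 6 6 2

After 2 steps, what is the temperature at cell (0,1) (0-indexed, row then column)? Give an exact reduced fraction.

Step 1: cell (0,1) = 19/4
Step 2: cell (0,1) = 269/60
Full grid after step 2:
  181/36 269/60 131/30 149/36
  1061/240 411/100 367/100 853/240
  989/240 187/50 169/50 239/80
  77/18 251/60 19/5 19/6

Answer: 269/60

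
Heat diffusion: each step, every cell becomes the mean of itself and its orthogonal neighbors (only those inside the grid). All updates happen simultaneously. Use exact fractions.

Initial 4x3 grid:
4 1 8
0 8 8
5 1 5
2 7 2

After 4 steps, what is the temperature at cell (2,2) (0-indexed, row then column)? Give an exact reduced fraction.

Answer: 1017751/216000

Derivation:
Step 1: cell (2,2) = 4
Step 2: cell (2,2) = 1267/240
Step 3: cell (2,2) = 32143/7200
Step 4: cell (2,2) = 1017751/216000
Full grid after step 4:
  527801/129600 3780899/864000 656801/129600
  812791/216000 1632901/360000 1030291/216000
  848251/216000 364819/90000 1017751/216000
  238993/64800 898091/216000 275293/64800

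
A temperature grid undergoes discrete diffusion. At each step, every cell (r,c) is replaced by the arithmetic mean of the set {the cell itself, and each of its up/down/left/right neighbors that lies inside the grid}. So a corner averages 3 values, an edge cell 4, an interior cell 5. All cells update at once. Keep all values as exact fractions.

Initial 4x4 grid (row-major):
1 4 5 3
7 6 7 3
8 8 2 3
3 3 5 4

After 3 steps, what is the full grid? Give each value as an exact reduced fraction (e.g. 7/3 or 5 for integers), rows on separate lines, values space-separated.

After step 1:
  4 4 19/4 11/3
  11/2 32/5 23/5 4
  13/2 27/5 5 3
  14/3 19/4 7/2 4
After step 2:
  9/2 383/80 1021/240 149/36
  28/5 259/50 99/20 229/60
  331/60 561/100 43/10 4
  191/36 1099/240 69/16 7/2
After step 3:
  397/80 11233/2400 6527/1440 8791/2160
  6239/1200 10451/2000 27001/6000 3043/720
  19829/3600 30223/6000 9269/2000 937/240
  11089/2160 35653/7200 2003/480 63/16

Answer: 397/80 11233/2400 6527/1440 8791/2160
6239/1200 10451/2000 27001/6000 3043/720
19829/3600 30223/6000 9269/2000 937/240
11089/2160 35653/7200 2003/480 63/16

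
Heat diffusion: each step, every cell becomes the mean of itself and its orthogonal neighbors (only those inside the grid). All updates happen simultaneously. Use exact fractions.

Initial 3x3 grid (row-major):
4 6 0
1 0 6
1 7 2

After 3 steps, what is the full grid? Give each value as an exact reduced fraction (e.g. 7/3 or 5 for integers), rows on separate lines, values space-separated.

Answer: 329/108 823/288 27/8
751/288 79/24 49/16
3 93/32 253/72

Derivation:
After step 1:
  11/3 5/2 4
  3/2 4 2
  3 5/2 5
After step 2:
  23/9 85/24 17/6
  73/24 5/2 15/4
  7/3 29/8 19/6
After step 3:
  329/108 823/288 27/8
  751/288 79/24 49/16
  3 93/32 253/72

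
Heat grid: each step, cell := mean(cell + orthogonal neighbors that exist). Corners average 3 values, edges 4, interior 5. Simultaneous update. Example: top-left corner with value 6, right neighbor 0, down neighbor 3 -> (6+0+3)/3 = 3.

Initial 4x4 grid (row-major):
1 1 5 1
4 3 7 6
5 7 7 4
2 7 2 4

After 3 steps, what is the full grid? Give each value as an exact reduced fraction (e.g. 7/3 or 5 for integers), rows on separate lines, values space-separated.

Answer: 2213/720 521/150 98/25 1019/240
2997/800 8219/2000 1851/400 10883/2400
31621/7200 29023/6000 29027/6000 34913/7200
10153/2160 17123/3600 17539/3600 9869/2160

Derivation:
After step 1:
  2 5/2 7/2 4
  13/4 22/5 28/5 9/2
  9/2 29/5 27/5 21/4
  14/3 9/2 5 10/3
After step 2:
  31/12 31/10 39/10 4
  283/80 431/100 117/25 387/80
  1093/240 123/25 541/100 1109/240
  41/9 599/120 547/120 163/36
After step 3:
  2213/720 521/150 98/25 1019/240
  2997/800 8219/2000 1851/400 10883/2400
  31621/7200 29023/6000 29027/6000 34913/7200
  10153/2160 17123/3600 17539/3600 9869/2160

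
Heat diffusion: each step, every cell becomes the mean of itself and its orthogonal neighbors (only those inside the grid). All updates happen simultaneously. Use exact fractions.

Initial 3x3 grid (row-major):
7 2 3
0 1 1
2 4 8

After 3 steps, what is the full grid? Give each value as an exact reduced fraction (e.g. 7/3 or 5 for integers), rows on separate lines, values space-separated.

After step 1:
  3 13/4 2
  5/2 8/5 13/4
  2 15/4 13/3
After step 2:
  35/12 197/80 17/6
  91/40 287/100 671/240
  11/4 701/240 34/9
After step 3:
  1837/720 4433/1600 971/360
  6487/2400 15989/6000 44197/14400
  1907/720 44347/14400 1709/540

Answer: 1837/720 4433/1600 971/360
6487/2400 15989/6000 44197/14400
1907/720 44347/14400 1709/540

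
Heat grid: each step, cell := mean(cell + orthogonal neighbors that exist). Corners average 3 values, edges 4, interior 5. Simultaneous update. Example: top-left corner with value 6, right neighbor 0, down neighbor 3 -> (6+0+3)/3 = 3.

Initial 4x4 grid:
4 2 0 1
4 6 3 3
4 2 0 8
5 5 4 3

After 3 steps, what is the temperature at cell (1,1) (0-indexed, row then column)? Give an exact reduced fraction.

Step 1: cell (1,1) = 17/5
Step 2: cell (1,1) = 167/50
Step 3: cell (1,1) = 19649/6000
Full grid after step 3:
  7319/2160 2659/900 2239/900 5039/2160
  26597/7200 19649/6000 17009/6000 21137/7200
  27997/7200 21499/6000 6953/2000 8179/2400
  8629/2160 13811/3600 1459/400 2783/720

Answer: 19649/6000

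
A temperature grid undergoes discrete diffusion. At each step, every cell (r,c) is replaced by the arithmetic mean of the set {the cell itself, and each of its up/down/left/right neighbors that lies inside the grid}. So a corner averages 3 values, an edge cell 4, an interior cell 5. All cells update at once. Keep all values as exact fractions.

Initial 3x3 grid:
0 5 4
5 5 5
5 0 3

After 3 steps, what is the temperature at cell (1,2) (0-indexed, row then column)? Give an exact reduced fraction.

Step 1: cell (1,2) = 17/4
Step 2: cell (1,2) = 187/48
Step 3: cell (1,2) = 2185/576
Full grid after step 3:
  1585/432 367/96 1715/432
  2063/576 59/16 2185/576
  373/108 667/192 763/216

Answer: 2185/576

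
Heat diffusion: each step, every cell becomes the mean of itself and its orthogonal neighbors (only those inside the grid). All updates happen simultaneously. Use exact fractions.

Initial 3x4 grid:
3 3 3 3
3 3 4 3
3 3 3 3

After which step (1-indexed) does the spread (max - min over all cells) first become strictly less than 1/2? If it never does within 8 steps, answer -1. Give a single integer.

Step 1: max=13/4, min=3, spread=1/4
  -> spread < 1/2 first at step 1
Step 2: max=323/100, min=3, spread=23/100
Step 3: max=15211/4800, min=1213/400, spread=131/960
Step 4: max=136151/43200, min=21991/7200, spread=841/8640
Step 5: max=54382051/17280000, min=4413373/1440000, spread=56863/691200
Step 6: max=488094341/155520000, min=39869543/12960000, spread=386393/6220800
Step 7: max=195017723131/62208000000, min=15972358813/5184000000, spread=26795339/497664000
Step 8: max=11681255714129/3732480000000, min=960206149667/311040000000, spread=254051069/5971968000

Answer: 1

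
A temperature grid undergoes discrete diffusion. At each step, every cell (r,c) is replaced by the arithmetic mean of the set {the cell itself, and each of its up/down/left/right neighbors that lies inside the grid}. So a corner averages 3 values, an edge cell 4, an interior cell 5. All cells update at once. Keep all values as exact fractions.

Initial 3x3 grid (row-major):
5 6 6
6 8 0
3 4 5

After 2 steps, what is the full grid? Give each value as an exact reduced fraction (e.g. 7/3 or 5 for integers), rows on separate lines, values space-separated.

After step 1:
  17/3 25/4 4
  11/2 24/5 19/4
  13/3 5 3
After step 2:
  209/36 1243/240 5
  203/40 263/50 331/80
  89/18 257/60 17/4

Answer: 209/36 1243/240 5
203/40 263/50 331/80
89/18 257/60 17/4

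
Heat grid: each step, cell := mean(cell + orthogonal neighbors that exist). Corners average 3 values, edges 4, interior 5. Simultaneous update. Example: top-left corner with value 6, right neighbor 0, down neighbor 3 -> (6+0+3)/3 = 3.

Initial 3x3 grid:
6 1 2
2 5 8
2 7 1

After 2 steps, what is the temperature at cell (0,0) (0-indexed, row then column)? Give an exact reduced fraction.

Answer: 41/12

Derivation:
Step 1: cell (0,0) = 3
Step 2: cell (0,0) = 41/12
Full grid after step 2:
  41/12 443/120 67/18
  901/240 98/25 22/5
  67/18 347/80 157/36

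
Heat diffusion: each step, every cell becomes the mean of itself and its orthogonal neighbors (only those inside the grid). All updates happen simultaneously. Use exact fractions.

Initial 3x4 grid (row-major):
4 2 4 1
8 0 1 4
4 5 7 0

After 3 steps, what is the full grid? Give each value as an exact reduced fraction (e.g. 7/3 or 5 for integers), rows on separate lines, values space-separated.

After step 1:
  14/3 5/2 2 3
  4 16/5 16/5 3/2
  17/3 4 13/4 11/3
After step 2:
  67/18 371/120 107/40 13/6
  263/60 169/50 263/100 341/120
  41/9 967/240 847/240 101/36
After step 3:
  4031/1080 5791/1800 3169/1200 461/180
  14437/3600 21017/6000 18067/6000 18799/7200
  9337/2160 27889/7200 23389/7200 6607/2160

Answer: 4031/1080 5791/1800 3169/1200 461/180
14437/3600 21017/6000 18067/6000 18799/7200
9337/2160 27889/7200 23389/7200 6607/2160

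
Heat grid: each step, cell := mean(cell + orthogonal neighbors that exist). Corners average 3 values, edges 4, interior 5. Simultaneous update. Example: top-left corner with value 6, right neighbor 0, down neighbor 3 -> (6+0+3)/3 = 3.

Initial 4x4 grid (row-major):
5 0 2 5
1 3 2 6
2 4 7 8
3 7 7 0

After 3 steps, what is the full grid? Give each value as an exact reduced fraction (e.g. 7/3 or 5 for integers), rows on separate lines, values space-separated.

Answer: 83/36 2209/800 23801/7200 1717/432
6817/2400 387/125 23891/6000 15973/3600
8209/2400 1627/400 233/50 2009/400
2917/720 5387/1200 6047/1200 943/180

Derivation:
After step 1:
  2 5/2 9/4 13/3
  11/4 2 4 21/4
  5/2 23/5 28/5 21/4
  4 21/4 21/4 5
After step 2:
  29/12 35/16 157/48 71/18
  37/16 317/100 191/50 113/24
  277/80 399/100 247/50 211/40
  47/12 191/40 211/40 31/6
After step 3:
  83/36 2209/800 23801/7200 1717/432
  6817/2400 387/125 23891/6000 15973/3600
  8209/2400 1627/400 233/50 2009/400
  2917/720 5387/1200 6047/1200 943/180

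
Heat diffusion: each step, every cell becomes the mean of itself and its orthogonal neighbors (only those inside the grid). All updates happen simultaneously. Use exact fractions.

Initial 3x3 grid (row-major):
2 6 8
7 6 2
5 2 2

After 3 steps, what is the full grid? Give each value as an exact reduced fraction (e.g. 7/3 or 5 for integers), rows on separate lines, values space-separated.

After step 1:
  5 11/2 16/3
  5 23/5 9/2
  14/3 15/4 2
After step 2:
  31/6 613/120 46/9
  289/60 467/100 493/120
  161/36 901/240 41/12
After step 3:
  1811/360 36101/7200 2579/540
  17213/3600 8983/2000 31151/7200
  9391/2160 58727/14400 2707/720

Answer: 1811/360 36101/7200 2579/540
17213/3600 8983/2000 31151/7200
9391/2160 58727/14400 2707/720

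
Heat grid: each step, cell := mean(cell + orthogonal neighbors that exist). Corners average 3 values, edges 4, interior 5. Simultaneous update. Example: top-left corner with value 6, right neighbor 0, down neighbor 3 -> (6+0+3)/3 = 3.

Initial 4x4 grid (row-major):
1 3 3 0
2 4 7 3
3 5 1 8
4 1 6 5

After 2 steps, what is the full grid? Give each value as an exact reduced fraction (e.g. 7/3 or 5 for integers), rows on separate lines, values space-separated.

Answer: 29/12 61/20 29/10 13/4
61/20 317/100 419/100 287/80
43/15 199/50 193/50 1229/240
61/18 763/240 1139/240 83/18

Derivation:
After step 1:
  2 11/4 13/4 2
  5/2 21/5 18/5 9/2
  7/2 14/5 27/5 17/4
  8/3 4 13/4 19/3
After step 2:
  29/12 61/20 29/10 13/4
  61/20 317/100 419/100 287/80
  43/15 199/50 193/50 1229/240
  61/18 763/240 1139/240 83/18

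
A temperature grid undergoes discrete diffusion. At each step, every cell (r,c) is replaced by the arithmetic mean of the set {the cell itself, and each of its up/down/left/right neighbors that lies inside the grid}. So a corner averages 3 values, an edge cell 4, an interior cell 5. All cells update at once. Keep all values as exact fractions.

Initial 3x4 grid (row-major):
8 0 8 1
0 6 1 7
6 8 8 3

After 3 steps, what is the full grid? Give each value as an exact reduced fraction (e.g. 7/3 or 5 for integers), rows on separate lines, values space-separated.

Answer: 419/108 3229/720 2837/720 487/108
1717/360 641/150 1507/300 3107/720
515/108 3919/720 1169/240 21/4

Derivation:
After step 1:
  8/3 11/2 5/2 16/3
  5 3 6 3
  14/3 7 5 6
After step 2:
  79/18 41/12 29/6 65/18
  23/6 53/10 39/10 61/12
  50/9 59/12 6 14/3
After step 3:
  419/108 3229/720 2837/720 487/108
  1717/360 641/150 1507/300 3107/720
  515/108 3919/720 1169/240 21/4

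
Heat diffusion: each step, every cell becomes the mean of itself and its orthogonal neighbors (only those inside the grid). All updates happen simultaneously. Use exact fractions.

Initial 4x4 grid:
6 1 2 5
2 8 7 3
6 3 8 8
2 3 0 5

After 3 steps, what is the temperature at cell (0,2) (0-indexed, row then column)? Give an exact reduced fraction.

Answer: 1549/360

Derivation:
Step 1: cell (0,2) = 15/4
Step 2: cell (0,2) = 127/30
Step 3: cell (0,2) = 1549/360
Full grid after step 3:
  321/80 2597/600 1549/360 9851/2160
  10663/2400 8707/2000 29537/6000 7081/1440
  1117/288 27217/6000 28121/6000 36989/7200
  8131/2160 265/72 7991/1800 10067/2160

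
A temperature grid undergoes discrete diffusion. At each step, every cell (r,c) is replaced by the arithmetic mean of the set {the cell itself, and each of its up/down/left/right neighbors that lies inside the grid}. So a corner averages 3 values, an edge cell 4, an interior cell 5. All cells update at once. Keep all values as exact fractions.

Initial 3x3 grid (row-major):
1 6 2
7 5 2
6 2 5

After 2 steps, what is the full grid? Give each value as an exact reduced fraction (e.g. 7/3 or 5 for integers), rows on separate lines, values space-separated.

Answer: 155/36 159/40 31/9
1129/240 413/100 427/120
19/4 169/40 11/3

Derivation:
After step 1:
  14/3 7/2 10/3
  19/4 22/5 7/2
  5 9/2 3
After step 2:
  155/36 159/40 31/9
  1129/240 413/100 427/120
  19/4 169/40 11/3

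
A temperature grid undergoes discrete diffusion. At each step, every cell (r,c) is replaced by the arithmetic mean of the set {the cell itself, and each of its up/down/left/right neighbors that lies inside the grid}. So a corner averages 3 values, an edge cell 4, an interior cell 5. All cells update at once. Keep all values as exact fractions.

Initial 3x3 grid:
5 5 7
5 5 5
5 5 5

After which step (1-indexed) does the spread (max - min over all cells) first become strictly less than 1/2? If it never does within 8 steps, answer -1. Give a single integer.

Step 1: max=17/3, min=5, spread=2/3
Step 2: max=50/9, min=5, spread=5/9
Step 3: max=581/108, min=5, spread=41/108
  -> spread < 1/2 first at step 3
Step 4: max=34531/6480, min=911/180, spread=347/1296
Step 5: max=2050937/388800, min=9157/1800, spread=2921/15552
Step 6: max=122468539/23328000, min=1105483/216000, spread=24611/186624
Step 7: max=7317122033/1399680000, min=24956741/4860000, spread=207329/2239488
Step 8: max=437933952451/83980800000, min=1334801599/259200000, spread=1746635/26873856

Answer: 3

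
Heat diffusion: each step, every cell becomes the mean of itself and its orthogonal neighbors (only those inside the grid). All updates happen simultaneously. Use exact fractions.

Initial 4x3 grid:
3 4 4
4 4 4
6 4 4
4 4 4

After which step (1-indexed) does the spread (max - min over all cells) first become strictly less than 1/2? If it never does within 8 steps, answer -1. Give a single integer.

Answer: 3

Derivation:
Step 1: max=14/3, min=11/3, spread=1
Step 2: max=1069/240, min=185/48, spread=3/5
Step 3: max=9439/2160, min=565/144, spread=241/540
  -> spread < 1/2 first at step 3
Step 4: max=277789/64800, min=57037/14400, spread=8449/25920
Step 5: max=8272423/1944000, min=10315369/2592000, spread=428717/1555200
Step 6: max=246100201/58320000, min=623019211/155520000, spread=3989759/18662400
Step 7: max=7346360317/1749600000, min=1390352587/345600000, spread=196928221/1119744000
Step 8: max=109700458457/26244000000, min=2261678015291/559872000000, spread=1886362363/13436928000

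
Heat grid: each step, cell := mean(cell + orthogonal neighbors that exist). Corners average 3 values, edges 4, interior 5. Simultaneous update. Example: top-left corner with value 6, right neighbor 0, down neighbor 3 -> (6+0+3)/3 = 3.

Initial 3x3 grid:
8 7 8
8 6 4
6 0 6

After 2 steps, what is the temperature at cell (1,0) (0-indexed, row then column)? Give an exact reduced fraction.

Answer: 73/12

Derivation:
Step 1: cell (1,0) = 7
Step 2: cell (1,0) = 73/12
Full grid after step 2:
  263/36 105/16 235/36
  73/12 119/20 31/6
  97/18 35/8 83/18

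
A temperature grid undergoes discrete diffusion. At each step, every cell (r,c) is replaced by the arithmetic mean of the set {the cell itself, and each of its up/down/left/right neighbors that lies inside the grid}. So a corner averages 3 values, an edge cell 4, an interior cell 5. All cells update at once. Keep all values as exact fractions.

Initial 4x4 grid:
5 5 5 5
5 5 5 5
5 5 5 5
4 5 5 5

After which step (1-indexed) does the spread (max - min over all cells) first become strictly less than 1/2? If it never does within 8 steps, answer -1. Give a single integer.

Step 1: max=5, min=14/3, spread=1/3
  -> spread < 1/2 first at step 1
Step 2: max=5, min=85/18, spread=5/18
Step 3: max=5, min=1039/216, spread=41/216
Step 4: max=5, min=31357/6480, spread=1043/6480
Step 5: max=5, min=946447/194400, spread=25553/194400
Step 6: max=89921/18000, min=28488541/5832000, spread=645863/5832000
Step 7: max=599029/120000, min=857158309/174960000, spread=16225973/174960000
Step 8: max=269299/54000, min=25766522017/5248800000, spread=409340783/5248800000

Answer: 1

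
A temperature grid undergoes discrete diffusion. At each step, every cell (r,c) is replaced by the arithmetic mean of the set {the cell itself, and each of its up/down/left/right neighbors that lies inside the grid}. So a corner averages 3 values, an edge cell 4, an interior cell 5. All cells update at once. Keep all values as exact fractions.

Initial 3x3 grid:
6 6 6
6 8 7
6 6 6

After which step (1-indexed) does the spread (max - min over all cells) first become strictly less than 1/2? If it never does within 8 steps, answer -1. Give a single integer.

Step 1: max=27/4, min=6, spread=3/4
Step 2: max=657/100, min=251/40, spread=59/200
  -> spread < 1/2 first at step 2
Step 3: max=94067/14400, min=569/90, spread=1009/4800
Step 4: max=839947/129600, min=915679/144000, spread=158359/1296000
Step 5: max=335325803/51840000, min=517129/81000, spread=4363243/51840000
Step 6: max=3009583123/466560000, min=3315070211/518400000, spread=260199331/4665600000
Step 7: max=1202672851427/186624000000, min=2490698473/388800000, spread=7137584387/186624000000
Step 8: max=72077135613169/11197440000000, min=3987796409933/622080000000, spread=3799043/143327232

Answer: 2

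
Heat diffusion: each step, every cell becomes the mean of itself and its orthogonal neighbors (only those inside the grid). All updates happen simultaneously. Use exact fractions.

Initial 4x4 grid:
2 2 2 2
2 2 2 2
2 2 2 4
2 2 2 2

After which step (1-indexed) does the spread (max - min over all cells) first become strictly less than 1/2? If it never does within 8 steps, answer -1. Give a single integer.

Answer: 3

Derivation:
Step 1: max=8/3, min=2, spread=2/3
Step 2: max=151/60, min=2, spread=31/60
Step 3: max=1291/540, min=2, spread=211/540
  -> spread < 1/2 first at step 3
Step 4: max=124843/54000, min=2, spread=16843/54000
Step 5: max=1110643/486000, min=9079/4500, spread=130111/486000
Step 6: max=32802367/14580000, min=547159/270000, spread=3255781/14580000
Step 7: max=975153691/437400000, min=551107/270000, spread=82360351/437400000
Step 8: max=28995316891/13122000000, min=99706441/48600000, spread=2074577821/13122000000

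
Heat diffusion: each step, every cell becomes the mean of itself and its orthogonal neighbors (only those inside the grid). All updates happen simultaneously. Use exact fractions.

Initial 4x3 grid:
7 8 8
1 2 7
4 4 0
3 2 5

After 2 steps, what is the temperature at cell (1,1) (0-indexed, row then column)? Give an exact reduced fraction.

Answer: 104/25

Derivation:
Step 1: cell (1,1) = 22/5
Step 2: cell (1,1) = 104/25
Full grid after step 2:
  181/36 473/80 109/18
  487/120 104/25 1219/240
  119/40 173/50 779/240
  19/6 337/120 59/18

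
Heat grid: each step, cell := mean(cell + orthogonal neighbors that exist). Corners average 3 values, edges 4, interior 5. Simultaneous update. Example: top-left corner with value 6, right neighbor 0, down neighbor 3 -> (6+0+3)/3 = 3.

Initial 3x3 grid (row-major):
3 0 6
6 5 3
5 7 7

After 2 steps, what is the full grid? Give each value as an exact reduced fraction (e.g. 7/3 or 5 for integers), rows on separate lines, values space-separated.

After step 1:
  3 7/2 3
  19/4 21/5 21/4
  6 6 17/3
After step 2:
  15/4 137/40 47/12
  359/80 237/50 1087/240
  67/12 82/15 203/36

Answer: 15/4 137/40 47/12
359/80 237/50 1087/240
67/12 82/15 203/36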